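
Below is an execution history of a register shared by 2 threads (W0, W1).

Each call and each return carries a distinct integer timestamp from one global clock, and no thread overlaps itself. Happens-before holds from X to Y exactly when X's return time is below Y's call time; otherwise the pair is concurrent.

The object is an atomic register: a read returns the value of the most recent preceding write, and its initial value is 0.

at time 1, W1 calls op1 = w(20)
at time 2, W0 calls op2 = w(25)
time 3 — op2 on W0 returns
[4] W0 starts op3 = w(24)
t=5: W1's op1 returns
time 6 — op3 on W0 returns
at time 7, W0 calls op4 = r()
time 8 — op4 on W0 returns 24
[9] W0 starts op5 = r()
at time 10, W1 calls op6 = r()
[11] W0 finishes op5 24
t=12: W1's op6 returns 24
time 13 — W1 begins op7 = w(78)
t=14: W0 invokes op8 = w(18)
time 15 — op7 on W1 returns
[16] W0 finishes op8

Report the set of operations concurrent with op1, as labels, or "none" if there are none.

op1 spans [1,5]; an op avoiding the whole window 1..5 is ordered, any other is concurrent
op2 [2,3]: concurrent
op3 [4,6]: concurrent
op4 [7,8]: after
op5 [9,11]: after
op6 [10,12]: after
op7 [13,15]: after
op8 [14,16]: after

op2, op3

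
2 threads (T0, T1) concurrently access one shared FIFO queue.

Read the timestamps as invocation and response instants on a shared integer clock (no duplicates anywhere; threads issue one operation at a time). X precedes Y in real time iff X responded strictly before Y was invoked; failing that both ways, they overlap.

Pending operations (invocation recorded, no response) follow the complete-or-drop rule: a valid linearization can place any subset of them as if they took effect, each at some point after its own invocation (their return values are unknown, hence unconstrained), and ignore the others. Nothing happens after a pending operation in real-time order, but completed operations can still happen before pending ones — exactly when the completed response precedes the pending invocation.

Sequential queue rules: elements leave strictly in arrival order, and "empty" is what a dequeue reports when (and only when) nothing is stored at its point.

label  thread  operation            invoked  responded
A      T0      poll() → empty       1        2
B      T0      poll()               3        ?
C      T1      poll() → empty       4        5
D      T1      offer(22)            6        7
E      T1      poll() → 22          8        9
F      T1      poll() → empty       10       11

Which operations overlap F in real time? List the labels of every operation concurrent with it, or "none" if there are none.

B

F spans [10,11]: anything still running between times 10 and 11 counts as concurrent
A [1,2]: before
B [3,…): concurrent
C [4,5]: before
D [6,7]: before
E [8,9]: before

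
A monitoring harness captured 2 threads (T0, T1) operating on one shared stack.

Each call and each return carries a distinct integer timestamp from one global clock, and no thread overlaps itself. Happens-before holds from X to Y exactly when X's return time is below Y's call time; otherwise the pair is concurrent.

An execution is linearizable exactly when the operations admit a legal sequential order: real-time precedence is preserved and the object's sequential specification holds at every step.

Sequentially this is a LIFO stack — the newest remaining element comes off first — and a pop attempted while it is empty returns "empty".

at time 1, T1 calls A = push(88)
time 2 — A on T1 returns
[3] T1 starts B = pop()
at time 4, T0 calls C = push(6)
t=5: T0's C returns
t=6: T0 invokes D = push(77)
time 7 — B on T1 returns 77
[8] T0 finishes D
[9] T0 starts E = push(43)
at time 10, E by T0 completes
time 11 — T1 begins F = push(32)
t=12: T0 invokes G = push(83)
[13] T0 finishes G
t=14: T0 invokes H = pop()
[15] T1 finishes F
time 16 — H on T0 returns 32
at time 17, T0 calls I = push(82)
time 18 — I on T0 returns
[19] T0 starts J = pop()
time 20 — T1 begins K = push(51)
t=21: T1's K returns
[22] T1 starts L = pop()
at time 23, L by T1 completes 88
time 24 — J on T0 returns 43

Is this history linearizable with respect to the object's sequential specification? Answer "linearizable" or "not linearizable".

not linearizable

events 1..22 are fine; event 23 — the response of L at time 23 — makes the prefix non-linearizable
all 9 real-time-respecting orders fail — 11 completed stack operations, no legal replay
including or dropping the 1 pending operation (J) in any combination fails
sample order A, B, C, D, E, F, G, H, I, K, L (pending dropped) stalls at step 2 — B pop() → 77 has no legal effect
sample order A, B, C, D, E, G, F, H, I, K, L (pending dropped) stalls at step 2 — B pop() → 77 has no legal effect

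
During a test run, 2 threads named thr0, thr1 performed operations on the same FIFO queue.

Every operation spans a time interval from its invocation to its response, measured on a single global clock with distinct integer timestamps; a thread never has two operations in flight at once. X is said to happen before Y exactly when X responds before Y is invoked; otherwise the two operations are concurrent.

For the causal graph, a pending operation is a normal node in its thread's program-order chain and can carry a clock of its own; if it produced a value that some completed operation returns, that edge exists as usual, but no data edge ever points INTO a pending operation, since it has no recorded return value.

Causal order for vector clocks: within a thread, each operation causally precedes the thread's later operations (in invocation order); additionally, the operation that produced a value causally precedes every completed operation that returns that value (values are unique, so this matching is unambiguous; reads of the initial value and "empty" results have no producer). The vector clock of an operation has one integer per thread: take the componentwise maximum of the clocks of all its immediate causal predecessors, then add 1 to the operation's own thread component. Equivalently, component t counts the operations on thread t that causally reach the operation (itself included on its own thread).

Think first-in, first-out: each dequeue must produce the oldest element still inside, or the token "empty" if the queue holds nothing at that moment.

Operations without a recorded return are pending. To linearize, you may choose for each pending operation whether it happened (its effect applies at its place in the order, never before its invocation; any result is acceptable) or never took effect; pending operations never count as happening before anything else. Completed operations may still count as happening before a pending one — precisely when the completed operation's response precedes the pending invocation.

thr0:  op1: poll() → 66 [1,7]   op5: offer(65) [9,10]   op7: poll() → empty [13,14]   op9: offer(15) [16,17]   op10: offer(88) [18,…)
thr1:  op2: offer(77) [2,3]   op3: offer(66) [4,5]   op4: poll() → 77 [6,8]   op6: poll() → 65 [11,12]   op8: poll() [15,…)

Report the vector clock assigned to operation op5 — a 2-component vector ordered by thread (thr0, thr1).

(2, 2)

op2, invoked 2, has no incoming edges; only thr1's bump applies → (0, 1)
VC(op3, invoked at 4): max of VC(op2)=(0, 1), then +1 on thread thr1 → (0, 2)
VC(op4, invoked at 6): max of VC(op2)=(0, 1), VC(op3)=(0, 2), then +1 on thread thr1 → (0, 3)
VC(op1, invoked at 1): max of VC(op3)=(0, 2), then +1 on thread thr0 → (1, 2)
VC(op5, invoked at 9): max of VC(op1)=(1, 2), then +1 on thread thr0 → (2, 2)
VC(op7, invoked at 13): max of VC(op5)=(2, 2), then +1 on thread thr0 → (3, 2)
VC(op6, invoked at 11): max of VC(op4)=(0, 3), VC(op5)=(2, 2), then +1 on thread thr1 → (2, 4)
VC(op9, invoked at 16): max of VC(op7)=(3, 2), then +1 on thread thr0 → (4, 2)
VC(op8, invoked at 15): max of VC(op6)=(2, 4), then +1 on thread thr1 → (2, 5)
VC(op10, invoked at 18): max of VC(op9)=(4, 2), then +1 on thread thr0 → (5, 2)
target: VC(op5) = (2, 2)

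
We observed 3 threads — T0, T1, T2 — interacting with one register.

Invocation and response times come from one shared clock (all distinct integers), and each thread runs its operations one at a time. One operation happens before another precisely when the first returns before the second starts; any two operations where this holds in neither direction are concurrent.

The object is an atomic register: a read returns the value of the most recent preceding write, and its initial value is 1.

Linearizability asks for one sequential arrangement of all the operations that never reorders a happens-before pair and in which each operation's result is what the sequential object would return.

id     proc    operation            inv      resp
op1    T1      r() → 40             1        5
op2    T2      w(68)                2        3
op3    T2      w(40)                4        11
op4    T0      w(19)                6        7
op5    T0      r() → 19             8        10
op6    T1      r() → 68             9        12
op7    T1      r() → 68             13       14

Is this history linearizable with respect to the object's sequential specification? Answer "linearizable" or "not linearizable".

not linearizable

the violation lands at event 12, op6's response at time 12: events 1..11 linearize, events 1..12 do not
all 18 real-time-respecting orders fail — 6 completed register operations, no legal replay
take op1, op2, op3, op4, op5, op6: step 1 already fails, because op1 r() → 40 cannot occur there
take op1, op2, op3, op4, op6, op5: step 1 already fails, because op1 r() → 40 cannot occur there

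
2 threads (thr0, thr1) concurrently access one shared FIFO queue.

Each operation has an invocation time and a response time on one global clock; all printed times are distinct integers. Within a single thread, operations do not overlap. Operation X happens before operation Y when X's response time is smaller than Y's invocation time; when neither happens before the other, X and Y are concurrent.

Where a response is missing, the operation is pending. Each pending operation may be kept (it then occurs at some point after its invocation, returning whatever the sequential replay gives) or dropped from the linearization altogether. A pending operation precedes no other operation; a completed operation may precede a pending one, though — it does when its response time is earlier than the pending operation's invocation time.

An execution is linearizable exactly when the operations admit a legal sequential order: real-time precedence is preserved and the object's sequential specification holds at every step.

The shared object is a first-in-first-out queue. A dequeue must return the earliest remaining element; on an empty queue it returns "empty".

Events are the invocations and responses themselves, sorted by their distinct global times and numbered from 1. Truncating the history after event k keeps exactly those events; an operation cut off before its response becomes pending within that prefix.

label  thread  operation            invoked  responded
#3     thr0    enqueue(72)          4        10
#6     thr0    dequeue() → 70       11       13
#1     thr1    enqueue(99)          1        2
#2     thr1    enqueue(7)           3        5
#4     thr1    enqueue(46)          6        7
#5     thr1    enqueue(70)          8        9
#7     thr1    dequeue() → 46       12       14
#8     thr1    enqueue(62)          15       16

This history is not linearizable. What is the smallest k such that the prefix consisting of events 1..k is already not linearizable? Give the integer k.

13

events 1..12 are linearizable; a witness order is #1, #2, #3, #4, #5:
step 1: #1 enqueue(99) — queue <99>
step 2: #2 enqueue(7) — queue <99,7>
step 3: #3 enqueue(72) — queue <99,7,72>
step 4: #4 enqueue(46) — queue <99,7,72,46>
step 5: #5 enqueue(70) — queue <99,7,72,46,70>
at event 13 (#6's time-13 response) nothing linearizes any more
no escape via the 1 pending operation (#7): every completion choice fails
take #1, #2, #3, #4, #5, #6 (pending dropped): step 6 already fails, because #6 dequeue() → 70 cannot occur there
take #1, #2, #4, #3, #5, #6 (pending dropped): step 6 already fails, because #6 dequeue() → 70 cannot occur there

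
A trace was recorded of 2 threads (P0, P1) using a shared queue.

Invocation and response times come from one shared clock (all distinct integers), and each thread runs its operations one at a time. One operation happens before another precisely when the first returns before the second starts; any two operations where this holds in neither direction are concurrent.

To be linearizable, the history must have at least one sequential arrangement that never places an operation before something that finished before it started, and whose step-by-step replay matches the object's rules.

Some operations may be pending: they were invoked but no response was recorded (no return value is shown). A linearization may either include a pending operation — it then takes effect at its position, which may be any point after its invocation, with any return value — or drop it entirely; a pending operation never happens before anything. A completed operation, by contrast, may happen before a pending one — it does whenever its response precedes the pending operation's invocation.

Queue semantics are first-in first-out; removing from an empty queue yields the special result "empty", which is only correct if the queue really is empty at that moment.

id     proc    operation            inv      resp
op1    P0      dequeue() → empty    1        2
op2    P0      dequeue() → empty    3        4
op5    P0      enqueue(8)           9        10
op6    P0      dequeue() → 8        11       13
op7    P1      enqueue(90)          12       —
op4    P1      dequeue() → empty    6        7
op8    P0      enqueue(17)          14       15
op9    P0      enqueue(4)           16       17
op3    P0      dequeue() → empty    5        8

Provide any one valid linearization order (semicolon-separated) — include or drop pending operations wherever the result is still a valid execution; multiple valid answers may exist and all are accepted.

op1; op2; op3; op4; op5; op6; op7; op8; op9

step 1: op1 dequeue() → empty — queue <>
step 2: op2 dequeue() → empty — queue <>
step 3: op3 dequeue() → empty — queue <>
step 4: op4 dequeue() → empty — queue <>
step 5: op5 enqueue(8) — queue <8>
step 6: op6 dequeue() → 8 — queue <>
step 7: op7 enqueue(90) (pending, included) — queue <90>
step 8: op8 enqueue(17) — queue <90,17>
step 9: op9 enqueue(4) — queue <90,17,4>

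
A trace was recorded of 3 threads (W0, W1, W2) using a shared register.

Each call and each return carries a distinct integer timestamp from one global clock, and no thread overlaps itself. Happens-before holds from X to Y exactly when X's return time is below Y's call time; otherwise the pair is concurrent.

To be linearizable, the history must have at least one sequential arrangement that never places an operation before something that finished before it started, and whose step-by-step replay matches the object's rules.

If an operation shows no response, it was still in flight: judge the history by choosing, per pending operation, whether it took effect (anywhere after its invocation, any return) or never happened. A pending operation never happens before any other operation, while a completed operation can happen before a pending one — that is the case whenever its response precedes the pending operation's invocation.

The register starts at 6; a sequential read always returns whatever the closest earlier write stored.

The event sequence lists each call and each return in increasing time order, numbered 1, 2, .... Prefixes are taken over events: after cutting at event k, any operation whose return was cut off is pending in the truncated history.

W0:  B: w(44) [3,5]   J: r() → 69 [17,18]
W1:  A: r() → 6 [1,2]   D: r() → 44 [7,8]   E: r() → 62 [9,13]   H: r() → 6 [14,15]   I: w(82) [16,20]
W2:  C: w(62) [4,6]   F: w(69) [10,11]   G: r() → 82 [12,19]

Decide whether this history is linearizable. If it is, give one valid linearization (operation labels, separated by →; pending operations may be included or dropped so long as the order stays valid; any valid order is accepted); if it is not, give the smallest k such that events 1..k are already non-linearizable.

already the first 13 events (up to E's response at time 13) admit no linearization; the first 12 still do
all 4 real-time-respecting orders fail — 6 completed register operations, no legal replay
completion choices over the 1 pending operation (G) were checked; none helps
one such order, A, B, C, D, E, F (pending dropped), breaks at step 4 where D r() → 44 is illegal
one such order, A, B, C, D, F, E (pending dropped), breaks at step 4 where D r() → 44 is illegal

not linearizable — minimal violating prefix: 13 events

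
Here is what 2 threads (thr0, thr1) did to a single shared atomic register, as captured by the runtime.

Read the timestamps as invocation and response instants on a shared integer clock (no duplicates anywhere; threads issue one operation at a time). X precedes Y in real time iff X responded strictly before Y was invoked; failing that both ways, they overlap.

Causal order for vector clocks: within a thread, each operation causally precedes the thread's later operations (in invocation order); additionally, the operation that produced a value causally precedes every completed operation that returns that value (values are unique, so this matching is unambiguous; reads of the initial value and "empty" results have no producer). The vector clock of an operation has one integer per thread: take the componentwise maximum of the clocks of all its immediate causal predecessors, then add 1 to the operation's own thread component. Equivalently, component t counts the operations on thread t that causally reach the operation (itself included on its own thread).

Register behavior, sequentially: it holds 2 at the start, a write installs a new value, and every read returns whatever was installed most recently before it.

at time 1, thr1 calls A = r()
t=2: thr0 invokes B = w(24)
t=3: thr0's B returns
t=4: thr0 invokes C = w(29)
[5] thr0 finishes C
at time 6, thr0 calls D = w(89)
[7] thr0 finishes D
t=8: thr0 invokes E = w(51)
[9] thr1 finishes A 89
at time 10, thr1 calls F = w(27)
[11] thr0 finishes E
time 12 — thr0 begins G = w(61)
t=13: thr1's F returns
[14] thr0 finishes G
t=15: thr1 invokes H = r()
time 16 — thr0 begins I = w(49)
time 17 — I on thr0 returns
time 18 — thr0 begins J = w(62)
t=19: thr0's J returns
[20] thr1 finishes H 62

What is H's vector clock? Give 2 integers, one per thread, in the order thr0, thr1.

root op B, invoked 2: fresh clock plus thr0's own tick → (1, 0)
C (invocation 4): componentwise max over VC(B)=(1, 0), +1 at thr0, giving (2, 0)
D (invocation 6): componentwise max over VC(C)=(2, 0), +1 at thr0, giving (3, 0)
A (invocation 1): componentwise max over VC(D)=(3, 0), +1 at thr1, giving (3, 1)
E (invocation 8): componentwise max over VC(D)=(3, 0), +1 at thr0, giving (4, 0)
F (invocation 10): componentwise max over VC(A)=(3, 1), +1 at thr1, giving (3, 2)
G (invocation 12): componentwise max over VC(E)=(4, 0), +1 at thr0, giving (5, 0)
I (invocation 16): componentwise max over VC(G)=(5, 0), +1 at thr0, giving (6, 0)
J (invocation 18): componentwise max over VC(I)=(6, 0), +1 at thr0, giving (7, 0)
H (invocation 15): componentwise max over VC(F)=(3, 2), VC(J)=(7, 0), +1 at thr1, giving (7, 3)
target: VC(H) = (7, 3)

(7, 3)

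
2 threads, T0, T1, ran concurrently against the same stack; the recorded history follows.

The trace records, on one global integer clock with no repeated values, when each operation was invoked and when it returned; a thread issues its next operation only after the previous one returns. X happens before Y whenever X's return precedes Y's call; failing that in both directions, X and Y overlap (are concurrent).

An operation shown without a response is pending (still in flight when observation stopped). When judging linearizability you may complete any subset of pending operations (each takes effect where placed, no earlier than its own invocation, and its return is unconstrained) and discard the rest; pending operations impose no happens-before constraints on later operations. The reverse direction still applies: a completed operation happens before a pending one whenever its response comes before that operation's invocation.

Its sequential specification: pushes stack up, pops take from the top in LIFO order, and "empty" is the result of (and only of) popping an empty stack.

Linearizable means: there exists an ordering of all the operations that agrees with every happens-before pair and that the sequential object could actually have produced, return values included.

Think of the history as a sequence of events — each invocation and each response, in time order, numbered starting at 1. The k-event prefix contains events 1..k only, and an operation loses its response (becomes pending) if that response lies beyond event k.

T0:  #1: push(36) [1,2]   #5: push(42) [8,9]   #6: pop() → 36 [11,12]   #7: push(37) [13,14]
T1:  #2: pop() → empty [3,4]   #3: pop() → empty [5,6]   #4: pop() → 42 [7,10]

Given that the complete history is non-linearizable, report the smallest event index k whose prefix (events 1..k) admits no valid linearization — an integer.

events 1..3 are linearizable; a witness order is #1:
1. #1 push(36), leaving stack <36>
with event 4 included (#2 responding at time 4), all real-time-consistent orders fail
e.g. #1, #2: illegal at step 2, since #2 pop() → empty cannot apply there

4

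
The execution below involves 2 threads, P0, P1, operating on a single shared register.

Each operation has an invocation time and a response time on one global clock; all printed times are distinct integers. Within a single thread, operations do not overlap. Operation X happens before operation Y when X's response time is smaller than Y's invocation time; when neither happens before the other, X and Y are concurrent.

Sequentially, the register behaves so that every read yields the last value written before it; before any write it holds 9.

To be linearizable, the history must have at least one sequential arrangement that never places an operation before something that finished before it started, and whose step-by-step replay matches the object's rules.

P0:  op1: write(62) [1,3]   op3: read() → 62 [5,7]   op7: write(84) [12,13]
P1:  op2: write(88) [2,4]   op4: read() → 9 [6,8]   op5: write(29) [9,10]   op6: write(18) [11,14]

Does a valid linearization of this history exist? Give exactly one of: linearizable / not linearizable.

prefix check: 1..7 passes, 1..8 fails once op4's time-8 response joins
the 4 completed operations admit 4 real-time orders; each fails the register replay
e.g. op1, op2, op3, op4: illegal at step 3, since op3 read() → 62 cannot apply there
e.g. op1, op2, op4, op3: illegal at step 3, since op4 read() → 9 cannot apply there

not linearizable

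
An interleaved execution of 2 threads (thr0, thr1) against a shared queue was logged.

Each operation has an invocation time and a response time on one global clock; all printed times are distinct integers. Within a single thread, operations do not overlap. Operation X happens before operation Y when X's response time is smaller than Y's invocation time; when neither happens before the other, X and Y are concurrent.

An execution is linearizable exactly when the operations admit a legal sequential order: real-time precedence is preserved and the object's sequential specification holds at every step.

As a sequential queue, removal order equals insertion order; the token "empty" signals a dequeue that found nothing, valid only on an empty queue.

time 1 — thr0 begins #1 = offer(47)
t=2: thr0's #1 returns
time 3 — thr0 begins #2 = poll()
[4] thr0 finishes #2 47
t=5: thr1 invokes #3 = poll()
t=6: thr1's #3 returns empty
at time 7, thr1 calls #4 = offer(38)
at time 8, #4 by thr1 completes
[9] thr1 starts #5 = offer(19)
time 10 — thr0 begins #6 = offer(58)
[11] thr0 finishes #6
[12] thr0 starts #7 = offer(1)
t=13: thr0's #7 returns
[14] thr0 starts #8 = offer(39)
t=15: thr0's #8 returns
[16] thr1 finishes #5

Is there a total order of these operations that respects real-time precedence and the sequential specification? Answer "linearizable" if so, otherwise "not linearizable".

a witness: #1, #2, #3, #4, #5, #6, #7, #8
1. #1 offer(47), leaving queue <47>
2. #2 poll() → 47, leaving queue <>
3. #3 poll() → empty, leaving queue <>
4. #4 offer(38), leaving queue <38>
5. #5 offer(19), leaving queue <38,19>
6. #6 offer(58), leaving queue <38,19,58>
7. #7 offer(1), leaving queue <38,19,58,1>
8. #8 offer(39), leaving queue <38,19,58,1,39>

linearizable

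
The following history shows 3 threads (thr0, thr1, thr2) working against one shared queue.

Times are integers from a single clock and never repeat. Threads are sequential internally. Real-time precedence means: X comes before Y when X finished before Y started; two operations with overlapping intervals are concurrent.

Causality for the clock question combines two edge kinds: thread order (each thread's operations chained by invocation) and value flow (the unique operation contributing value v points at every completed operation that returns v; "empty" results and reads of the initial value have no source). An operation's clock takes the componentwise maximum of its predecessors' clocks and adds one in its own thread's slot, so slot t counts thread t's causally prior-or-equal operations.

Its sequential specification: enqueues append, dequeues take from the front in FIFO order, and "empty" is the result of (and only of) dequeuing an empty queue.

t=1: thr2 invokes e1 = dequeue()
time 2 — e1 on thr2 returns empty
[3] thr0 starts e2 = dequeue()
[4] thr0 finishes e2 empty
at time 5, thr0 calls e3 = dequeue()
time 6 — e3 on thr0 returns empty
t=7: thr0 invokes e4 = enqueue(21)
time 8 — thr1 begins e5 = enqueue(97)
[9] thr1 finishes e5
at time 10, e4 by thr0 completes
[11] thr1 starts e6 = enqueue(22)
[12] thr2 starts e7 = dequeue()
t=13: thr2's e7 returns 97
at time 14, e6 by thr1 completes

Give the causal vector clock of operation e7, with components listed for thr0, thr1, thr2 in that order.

(0, 1, 2)

invoked at 1, e1 has no predecessors; its own thr2 bump gives (0, 0, 1)
invoked at 8, e5 has no predecessors; its own thr1 bump gives (0, 1, 0)
invoked at 3, e2 has no predecessors; its own thr0 bump gives (1, 0, 0)
from VC(e5)=(0, 1, 0), e6 (invoked 11) maxes components and bumps thr1 → (0, 2, 0)
from VC(e2)=(1, 0, 0), e3 (invoked 5) maxes components and bumps thr0 → (2, 0, 0)
from VC(e1)=(0, 0, 1), VC(e5)=(0, 1, 0), e7 (invoked 12) maxes components and bumps thr2 → (0, 1, 2)
from VC(e3)=(2, 0, 0), e4 (invoked 7) maxes components and bumps thr0 → (3, 0, 0)
target: VC(e7) = (0, 1, 2)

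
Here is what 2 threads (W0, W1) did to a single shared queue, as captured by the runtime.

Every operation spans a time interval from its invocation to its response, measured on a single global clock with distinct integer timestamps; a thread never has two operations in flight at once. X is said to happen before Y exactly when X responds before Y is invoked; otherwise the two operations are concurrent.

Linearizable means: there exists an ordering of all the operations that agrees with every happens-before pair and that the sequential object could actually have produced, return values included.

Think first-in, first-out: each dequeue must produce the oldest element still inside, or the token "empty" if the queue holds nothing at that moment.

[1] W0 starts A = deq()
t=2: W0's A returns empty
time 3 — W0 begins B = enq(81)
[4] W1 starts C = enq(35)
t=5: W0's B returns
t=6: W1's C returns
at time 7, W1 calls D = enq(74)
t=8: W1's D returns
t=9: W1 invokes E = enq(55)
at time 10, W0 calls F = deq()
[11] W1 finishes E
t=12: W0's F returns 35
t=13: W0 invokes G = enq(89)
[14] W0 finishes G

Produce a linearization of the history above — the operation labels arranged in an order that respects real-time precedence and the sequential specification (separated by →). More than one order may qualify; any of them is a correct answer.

A → C → B → D → E → F → G

1. A deq() → empty, leaving queue <>
2. C enq(35), leaving queue <35>
3. B enq(81), leaving queue <35,81>
4. D enq(74), leaving queue <35,81,74>
5. E enq(55), leaving queue <35,81,74,55>
6. F deq() → 35, leaving queue <81,74,55>
7. G enq(89), leaving queue <81,74,55,89>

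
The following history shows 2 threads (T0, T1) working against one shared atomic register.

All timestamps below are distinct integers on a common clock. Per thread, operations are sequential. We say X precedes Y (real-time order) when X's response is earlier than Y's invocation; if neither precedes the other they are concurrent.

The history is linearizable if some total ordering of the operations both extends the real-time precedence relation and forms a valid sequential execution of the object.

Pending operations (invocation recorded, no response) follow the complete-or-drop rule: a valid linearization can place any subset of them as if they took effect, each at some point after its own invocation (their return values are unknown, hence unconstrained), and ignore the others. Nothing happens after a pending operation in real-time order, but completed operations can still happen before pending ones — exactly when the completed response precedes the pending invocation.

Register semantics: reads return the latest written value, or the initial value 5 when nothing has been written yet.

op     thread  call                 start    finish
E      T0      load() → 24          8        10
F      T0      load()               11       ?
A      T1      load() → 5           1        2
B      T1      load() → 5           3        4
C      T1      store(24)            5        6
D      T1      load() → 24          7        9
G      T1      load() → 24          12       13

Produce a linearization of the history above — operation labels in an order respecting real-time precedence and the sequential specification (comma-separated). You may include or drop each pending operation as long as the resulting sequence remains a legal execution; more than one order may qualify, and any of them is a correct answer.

1. A load() → 5, leaving value 5
2. B load() → 5, leaving value 5
3. C store(24), leaving value 24
4. D load() → 24, leaving value 24
5. E load() → 24, leaving value 24
6. F load() (pending, included), leaving value 24
7. G load() → 24, leaving value 24

A, B, C, D, E, F, G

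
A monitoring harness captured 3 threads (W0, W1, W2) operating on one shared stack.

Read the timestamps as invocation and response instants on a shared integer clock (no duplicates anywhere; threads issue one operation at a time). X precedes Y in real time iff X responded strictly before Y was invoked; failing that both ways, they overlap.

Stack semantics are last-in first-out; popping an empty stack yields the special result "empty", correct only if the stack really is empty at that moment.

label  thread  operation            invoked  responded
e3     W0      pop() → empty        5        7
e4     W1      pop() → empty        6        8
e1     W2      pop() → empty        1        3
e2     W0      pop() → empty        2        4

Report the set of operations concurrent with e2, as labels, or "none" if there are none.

e1

overlap test against e2 [2,4]: concurrent iff the interval meets 2..4
e1 [1,3]: concurrent
e3 [5,7]: after
e4 [6,8]: after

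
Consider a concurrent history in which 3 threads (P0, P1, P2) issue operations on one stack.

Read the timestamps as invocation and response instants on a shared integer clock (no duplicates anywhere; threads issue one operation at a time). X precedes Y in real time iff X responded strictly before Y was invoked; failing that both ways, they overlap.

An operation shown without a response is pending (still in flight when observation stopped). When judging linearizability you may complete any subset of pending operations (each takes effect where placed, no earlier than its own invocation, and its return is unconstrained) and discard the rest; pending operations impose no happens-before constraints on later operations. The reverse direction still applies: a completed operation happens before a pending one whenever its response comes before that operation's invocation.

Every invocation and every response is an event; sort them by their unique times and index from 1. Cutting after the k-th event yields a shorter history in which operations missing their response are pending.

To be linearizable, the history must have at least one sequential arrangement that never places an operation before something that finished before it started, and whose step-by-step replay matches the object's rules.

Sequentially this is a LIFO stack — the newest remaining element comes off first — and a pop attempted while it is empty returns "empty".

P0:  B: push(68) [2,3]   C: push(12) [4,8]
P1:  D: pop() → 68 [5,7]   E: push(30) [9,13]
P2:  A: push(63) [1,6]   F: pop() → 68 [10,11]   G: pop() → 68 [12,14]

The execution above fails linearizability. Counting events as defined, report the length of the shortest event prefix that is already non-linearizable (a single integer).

11

events 1..10 are still linearizable — one witness is A, B, D, C:
after step 1 (A push(63)): stack <63>
after step 2 (B push(68)): stack <63,68>
after step 3 (D pop() → 68): stack <63>
after step 4 (C push(12)): stack <63,12>
event 11 — F's response, time 11 — after it, nothing linearizes
no escape via the 1 pending operation (E): every completion choice fails
for example A, B, C, D, F (pending dropped) fails at step 4: D pop() → 68 is not legal there
for example A, B, D, C, F (pending dropped) fails at step 5: F pop() → 68 is not legal there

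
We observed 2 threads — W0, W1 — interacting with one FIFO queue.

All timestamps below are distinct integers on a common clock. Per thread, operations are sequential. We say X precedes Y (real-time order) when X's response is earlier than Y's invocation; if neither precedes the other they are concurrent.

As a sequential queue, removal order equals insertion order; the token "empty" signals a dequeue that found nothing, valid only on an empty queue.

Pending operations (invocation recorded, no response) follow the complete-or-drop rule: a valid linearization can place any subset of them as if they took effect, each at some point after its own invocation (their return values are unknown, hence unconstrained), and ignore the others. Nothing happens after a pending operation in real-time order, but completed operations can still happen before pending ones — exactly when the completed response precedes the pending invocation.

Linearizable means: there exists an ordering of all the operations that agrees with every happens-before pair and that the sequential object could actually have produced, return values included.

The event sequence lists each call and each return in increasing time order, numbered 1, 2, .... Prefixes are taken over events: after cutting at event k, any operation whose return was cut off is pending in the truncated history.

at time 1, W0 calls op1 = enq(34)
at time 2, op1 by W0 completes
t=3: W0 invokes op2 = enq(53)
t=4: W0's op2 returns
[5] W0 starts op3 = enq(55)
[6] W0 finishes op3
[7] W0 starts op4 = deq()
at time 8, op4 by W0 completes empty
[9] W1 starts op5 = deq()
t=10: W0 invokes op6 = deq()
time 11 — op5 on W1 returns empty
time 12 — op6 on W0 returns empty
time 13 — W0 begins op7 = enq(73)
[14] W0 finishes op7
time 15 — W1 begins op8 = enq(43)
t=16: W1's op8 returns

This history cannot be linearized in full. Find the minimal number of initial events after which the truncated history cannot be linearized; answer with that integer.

8

events 1..7 are linearizable, e.g. via op1, op2, op3:
1. op1 enq(34), leaving queue <34>
2. op2 enq(53), leaving queue <34,53>
3. op3 enq(55), leaving queue <34,53,55>
with event 8 included (op4 responding at time 8), all real-time-consistent orders fail
one such order, op1, op2, op3, op4, breaks at step 4 where op4 deq() → empty is illegal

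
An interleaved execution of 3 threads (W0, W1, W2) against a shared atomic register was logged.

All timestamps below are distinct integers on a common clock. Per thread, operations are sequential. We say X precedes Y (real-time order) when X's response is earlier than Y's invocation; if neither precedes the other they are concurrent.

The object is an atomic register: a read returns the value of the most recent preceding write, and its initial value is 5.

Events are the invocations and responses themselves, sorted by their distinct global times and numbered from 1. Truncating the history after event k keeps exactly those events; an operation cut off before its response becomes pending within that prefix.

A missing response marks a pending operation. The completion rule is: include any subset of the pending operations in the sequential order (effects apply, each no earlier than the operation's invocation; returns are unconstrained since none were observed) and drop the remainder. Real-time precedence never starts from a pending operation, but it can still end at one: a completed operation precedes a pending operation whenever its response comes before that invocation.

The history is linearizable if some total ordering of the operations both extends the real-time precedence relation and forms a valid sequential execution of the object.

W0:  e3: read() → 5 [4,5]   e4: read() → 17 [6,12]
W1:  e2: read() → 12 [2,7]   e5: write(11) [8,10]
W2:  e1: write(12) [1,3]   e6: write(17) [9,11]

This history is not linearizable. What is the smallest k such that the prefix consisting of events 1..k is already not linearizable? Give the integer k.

a valid linearization of events 1..4 exists, for instance e1:
step 1: e1 write(12) — value 12
with event 5 included (e3 responding at time 5), all real-time-consistent orders fail
every completion of the 1 pending operation (e2) was checked; none linearizes
one such order, e1, e3 (pending dropped), breaks at step 2 where e3 read() → 5 is illegal

5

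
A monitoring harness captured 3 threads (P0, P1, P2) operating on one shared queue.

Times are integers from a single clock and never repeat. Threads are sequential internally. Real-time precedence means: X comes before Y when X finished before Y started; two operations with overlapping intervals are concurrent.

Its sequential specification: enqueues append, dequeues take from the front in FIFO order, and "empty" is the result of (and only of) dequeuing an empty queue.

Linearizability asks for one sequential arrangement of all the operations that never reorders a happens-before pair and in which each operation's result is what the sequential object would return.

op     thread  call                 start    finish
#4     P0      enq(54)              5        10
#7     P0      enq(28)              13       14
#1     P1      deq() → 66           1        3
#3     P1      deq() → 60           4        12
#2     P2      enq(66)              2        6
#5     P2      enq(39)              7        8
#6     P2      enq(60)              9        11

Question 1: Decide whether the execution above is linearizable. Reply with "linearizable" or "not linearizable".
not linearizable

already the first 12 events (up to #3's response at time 12) admit no linearization; the first 11 still do
checked exhaustively: 32 real-time-consistent orders of 6 completed operations, zero legal queue replays
take #1, #2, #3, #4, #5, #6: step 1 already fails, because #1 deq() → 66 cannot occur there
take #1, #2, #3, #5, #4, #6: step 1 already fails, because #1 deq() → 66 cannot occur there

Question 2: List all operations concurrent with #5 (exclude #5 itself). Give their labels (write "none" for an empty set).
#3, #4

concurrent with #5 ([7,8]): every op whose interval crosses 7..8
#1 [1,3]: before
#2 [2,6]: before
#3 [4,12]: concurrent
#4 [5,10]: concurrent
#6 [9,11]: after
#7 [13,14]: after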